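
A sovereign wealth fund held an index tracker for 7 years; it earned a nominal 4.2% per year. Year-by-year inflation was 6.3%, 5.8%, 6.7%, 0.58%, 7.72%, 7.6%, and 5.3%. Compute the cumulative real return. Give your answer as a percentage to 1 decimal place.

-9.5%

Cumulative inflation factor: 1.063 × 1.058 × 1.067 × 1.0058 × 1.0772 × 1.076 × 1.053 ≈ 1.47310.
Nominal growth factor: 1.33375. Real growth factor = 1.33375 / 1.47310 ≈ 0.90540.
Total real return ≈ -9.4597%.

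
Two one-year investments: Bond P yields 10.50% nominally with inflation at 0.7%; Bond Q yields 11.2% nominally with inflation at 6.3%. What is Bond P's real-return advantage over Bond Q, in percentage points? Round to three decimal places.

Bond P real return: 1.1050/1.007 − 1 = 9.7319%.
Bond Q real return: 1.112/1.063 − 1 = 4.6096%.
Difference: 9.7319 − 4.6096 = 5.1223 pp.

5.122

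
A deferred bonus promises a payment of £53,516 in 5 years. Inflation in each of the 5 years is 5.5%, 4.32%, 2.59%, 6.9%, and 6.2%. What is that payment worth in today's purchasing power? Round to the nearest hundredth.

£41,749.99

Price-level factor over 5 years: 1.055 × 1.0432 × 1.0259 × 1.069 × 1.062 ≈ 1.2818207269.
Purchasing power today: £53,516 divided by that factor.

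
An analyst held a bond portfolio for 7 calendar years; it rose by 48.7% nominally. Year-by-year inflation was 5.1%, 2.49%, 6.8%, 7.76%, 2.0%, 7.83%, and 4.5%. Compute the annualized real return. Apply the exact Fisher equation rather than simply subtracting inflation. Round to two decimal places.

0.61%

Cumulative inflation factor: 1.051 × 1.0249 × 1.068 × 1.0776 × 1.020 × 1.0783 × 1.045 ≈ 1.42485.
Nominal growth factor: 1.48700. Real growth factor = 1.48700 / 1.42485 ≈ 1.04362.
Annualized: 1.04362^(1/7) − 1 ≈ 0.00612.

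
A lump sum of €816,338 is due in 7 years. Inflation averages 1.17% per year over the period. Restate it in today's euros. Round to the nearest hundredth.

€752,502.18

Price-level factor over 7 years: (1 + 1.17%)^7 ≈ 1.0848314069.
Purchasing power today: €816,338 divided by that factor.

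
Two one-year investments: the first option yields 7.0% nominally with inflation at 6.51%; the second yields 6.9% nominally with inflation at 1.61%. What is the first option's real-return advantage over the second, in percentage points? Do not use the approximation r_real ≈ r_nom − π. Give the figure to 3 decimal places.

The first option real return: 1.070/1.0651 − 1 = 0.4601%.
The second real return: 1.069/1.0161 − 1 = 5.2062%.
Difference: 0.4601 − 5.2062 = -4.7461 pp.

-4.746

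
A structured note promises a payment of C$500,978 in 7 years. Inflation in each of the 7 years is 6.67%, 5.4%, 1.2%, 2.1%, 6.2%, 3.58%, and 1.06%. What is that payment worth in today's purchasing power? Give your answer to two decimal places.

C$387,926.79

Price-level factor over 7 years: 1.0667 × 1.054 × 1.012 × 1.021 × 1.062 × 1.0358 × 1.0106 ≈ 1.2914240736.
Purchasing power today: C$500,978 divided by that factor.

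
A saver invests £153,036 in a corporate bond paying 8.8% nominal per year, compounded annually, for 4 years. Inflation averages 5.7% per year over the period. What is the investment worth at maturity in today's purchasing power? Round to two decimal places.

Nominal value at maturity: £153,036 × (1 + 8.8%)^4 ≈ £214,441.67.
Price-level factor over 4 years: (1 + 5.7%)^4 ≈ 1.2482453280.
Dividing the nominal maturity value by the price-level factor gives the value in today's money.

£171,794.49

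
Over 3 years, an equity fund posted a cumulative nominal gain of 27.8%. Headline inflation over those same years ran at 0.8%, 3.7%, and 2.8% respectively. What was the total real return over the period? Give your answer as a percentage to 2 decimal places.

Cumulative inflation factor: 1.008 × 1.037 × 1.028 ≈ 1.07456.
Nominal growth factor: 1.27800. Real growth factor = 1.27800 / 1.07456 ≈ 1.18932.
Total real return ≈ 18.9319%.

18.93%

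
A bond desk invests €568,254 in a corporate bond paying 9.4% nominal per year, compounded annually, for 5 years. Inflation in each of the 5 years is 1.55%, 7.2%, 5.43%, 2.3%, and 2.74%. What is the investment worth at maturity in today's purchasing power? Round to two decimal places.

€738,201.62

Nominal value at maturity: €568,254 × (1 + 9.4%)^5 ≈ €890,490.13.
Price-level factor over 5 years: 1.0155 × 1.072 × 1.0543 × 1.023 × 1.0274 ≈ 1.2062966305.
The maturity value deflated by that factor is the answer in today's purchasing power.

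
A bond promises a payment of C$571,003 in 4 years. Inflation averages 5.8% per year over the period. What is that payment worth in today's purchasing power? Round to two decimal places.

C$455,717.51

Price-level factor over 4 years: (1 + 5.8%)^4 ≈ 1.2529757645.
Purchasing power today: C$571,003 divided by that factor.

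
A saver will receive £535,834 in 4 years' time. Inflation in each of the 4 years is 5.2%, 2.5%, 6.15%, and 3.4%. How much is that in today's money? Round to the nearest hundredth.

£452,741.31

Price-level factor over 4 years: 1.052 × 1.025 × 1.0615 × 1.034 = 1.1835323753.
Purchasing power today: £535,834 divided by that factor.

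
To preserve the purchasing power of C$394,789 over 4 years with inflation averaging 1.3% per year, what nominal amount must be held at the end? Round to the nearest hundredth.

Cumulative price-level factor: (1+1.3%)^4 ≈ 1.0530228166.
Multiplying C$394,789 by the price-level factor gives the future nominal sum.

C$415,721.82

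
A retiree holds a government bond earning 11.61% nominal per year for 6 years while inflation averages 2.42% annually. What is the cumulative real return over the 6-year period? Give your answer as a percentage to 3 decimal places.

67.460%

The annual real rate is (1+11.61%)/(1+2.42%) − 1 = 8.9729%.
Compounded over 6 years: (1 + 0.089729)^6 − 1 ≈ 0.67460.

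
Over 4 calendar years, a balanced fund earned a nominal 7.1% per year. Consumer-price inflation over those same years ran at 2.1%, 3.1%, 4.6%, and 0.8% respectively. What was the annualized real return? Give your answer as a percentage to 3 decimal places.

Cumulative inflation factor: 1.021 × 1.031 × 1.046 × 1.008 ≈ 1.10988.
Nominal growth factor: 1.31570. Real growth factor = 1.31570 / 1.10988 ≈ 1.18544.
Annualized: 1.18544^(1/4) − 1 ≈ 0.04345.

4.345%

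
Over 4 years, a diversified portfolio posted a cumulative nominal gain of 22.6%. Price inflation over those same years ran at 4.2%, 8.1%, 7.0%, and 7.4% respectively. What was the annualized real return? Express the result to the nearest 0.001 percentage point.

-1.349%

Cumulative inflation factor: 1.042 × 1.081 × 1.070 × 1.074 ≈ 1.29444.
Nominal growth factor: 1.22600. Real growth factor = 1.22600 / 1.29444 ≈ 0.94713.
Annualized: 0.94713^(1/4) − 1 ≈ -0.01349.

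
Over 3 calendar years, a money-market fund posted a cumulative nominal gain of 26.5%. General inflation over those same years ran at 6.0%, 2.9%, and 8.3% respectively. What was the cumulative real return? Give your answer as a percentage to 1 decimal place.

Cumulative inflation factor: 1.060 × 1.029 × 1.083 ≈ 1.18127.
Nominal growth factor: 1.26500. Real growth factor = 1.26500 / 1.18127 ≈ 1.07088.
Total real return ≈ 7.0880%.

7.1%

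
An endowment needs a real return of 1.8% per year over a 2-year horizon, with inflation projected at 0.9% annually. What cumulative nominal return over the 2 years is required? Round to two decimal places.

Required annual nominal rate: (1+1.8%)(1+0.9%) − 1 = 2.7162%.
Cumulative over 2 years: (1 + 0.027162)^2 − 1 ≈ 0.05506.

5.51%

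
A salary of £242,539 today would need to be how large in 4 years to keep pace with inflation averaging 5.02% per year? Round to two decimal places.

Cumulative price-level factor: (1+5.02%)^4 ≈ 1.2164326146.
Multiplying £242,539 by the price-level factor gives the future nominal sum.

£295,032.35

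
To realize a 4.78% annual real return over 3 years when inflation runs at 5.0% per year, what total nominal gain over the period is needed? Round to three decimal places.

33.169%

Required annual nominal rate: (1+4.78%)(1+5.0%) − 1 = 10.019%.
Cumulative over 3 years: (1 + 0.10019)^3 − 1 ≈ 0.33169.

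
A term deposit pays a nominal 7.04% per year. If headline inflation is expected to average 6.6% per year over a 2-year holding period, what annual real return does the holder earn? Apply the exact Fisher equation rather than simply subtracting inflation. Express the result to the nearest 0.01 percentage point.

With constant rates the annual real return is the same each year: (1+7.04%)/(1+6.6%) − 1 = 0.00413.

0.41%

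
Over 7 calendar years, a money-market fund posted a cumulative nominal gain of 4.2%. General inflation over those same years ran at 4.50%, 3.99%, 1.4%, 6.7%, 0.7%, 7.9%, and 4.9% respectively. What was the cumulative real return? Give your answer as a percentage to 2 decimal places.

-22.24%

Cumulative inflation factor: 1.0450 × 1.0399 × 1.014 × 1.067 × 1.007 × 1.079 × 1.049 ≈ 1.34010.
Nominal growth factor: 1.04200. Real growth factor = 1.04200 / 1.34010 ≈ 0.77755.
Total real return ≈ -22.2445%.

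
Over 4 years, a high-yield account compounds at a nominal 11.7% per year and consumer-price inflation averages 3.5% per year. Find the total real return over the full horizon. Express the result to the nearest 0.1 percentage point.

The annual real rate is (1+11.7%)/(1+3.5%) − 1 = 7.9227%.
Compounded over 4 years: (1 + 0.079227)^4 − 1 ≈ 0.35660.

35.7%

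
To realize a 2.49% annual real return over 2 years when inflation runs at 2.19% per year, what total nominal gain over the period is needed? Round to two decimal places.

9.69%

Required annual nominal rate: (1+2.49%)(1+2.19%) − 1 = 4.734531%.
Cumulative over 2 years: (1 + 0.04734531)^2 − 1 ≈ 0.09693.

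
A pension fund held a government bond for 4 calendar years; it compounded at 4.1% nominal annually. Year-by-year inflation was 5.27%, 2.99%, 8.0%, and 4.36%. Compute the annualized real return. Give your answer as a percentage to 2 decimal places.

-0.99%

Cumulative inflation factor: 1.0527 × 1.0299 × 1.080 × 1.0436 ≈ 1.22196.
Nominal growth factor: 1.17436. Real growth factor = 1.17436 / 1.22196 ≈ 0.96105.
Annualized: 0.96105^(1/4) − 1 ≈ -0.00988.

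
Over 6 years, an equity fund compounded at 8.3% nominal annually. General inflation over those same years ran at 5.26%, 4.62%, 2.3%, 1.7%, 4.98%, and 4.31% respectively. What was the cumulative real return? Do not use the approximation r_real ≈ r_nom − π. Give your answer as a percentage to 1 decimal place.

28.6%

Cumulative inflation factor: 1.0526 × 1.0462 × 1.023 × 1.017 × 1.0498 × 1.0431 ≈ 1.25461.
Nominal growth factor: 1.61351. Real growth factor = 1.61351 / 1.25461 ≈ 1.28607.
Total real return ≈ 28.6067%.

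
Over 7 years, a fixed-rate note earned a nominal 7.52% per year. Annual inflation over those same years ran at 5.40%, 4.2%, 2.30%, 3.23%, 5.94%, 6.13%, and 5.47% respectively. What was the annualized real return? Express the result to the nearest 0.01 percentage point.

Cumulative inflation factor: 1.0540 × 1.042 × 1.0230 × 1.0323 × 1.0594 × 1.0613 × 1.0547 ≈ 1.37536.
Nominal growth factor: 1.66121. Real growth factor = 1.66121 / 1.37536 ≈ 1.20784.
Annualized: 1.20784^(1/7) − 1 ≈ 0.02734.

2.73%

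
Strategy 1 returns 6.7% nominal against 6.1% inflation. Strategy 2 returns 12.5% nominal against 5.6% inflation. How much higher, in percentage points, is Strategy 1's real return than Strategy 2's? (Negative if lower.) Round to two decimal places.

Strategy 1 real return: 1.067/1.061 − 1 = 0.566%.
Strategy 2 real return: 1.125/1.056 − 1 = 6.534%.
Difference: 0.566 − 6.534 = -5.968 pp.

-5.97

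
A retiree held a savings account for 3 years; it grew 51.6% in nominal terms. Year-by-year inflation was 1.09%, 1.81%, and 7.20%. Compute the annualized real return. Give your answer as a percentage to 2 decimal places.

Cumulative inflation factor: 1.0109 × 1.0181 × 1.0720 ≈ 1.10330.
Nominal growth factor: 1.51600. Real growth factor = 1.51600 / 1.10330 ≈ 1.37406.
Annualized: 1.37406^(1/3) − 1 ≈ 0.11174.

11.17%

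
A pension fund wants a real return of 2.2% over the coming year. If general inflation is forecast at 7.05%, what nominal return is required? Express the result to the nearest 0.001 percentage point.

By the Fisher equation, 1 + r_nom = (1 + 2.2%)(1 + 7.05%) = 1.022 × 1.0705 = 1.094051.
So r_nom = 9.4051%.

9.405%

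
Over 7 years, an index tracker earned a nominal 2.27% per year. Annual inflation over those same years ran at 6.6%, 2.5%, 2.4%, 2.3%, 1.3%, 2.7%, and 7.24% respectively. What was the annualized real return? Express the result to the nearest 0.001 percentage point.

Cumulative inflation factor: 1.066 × 1.025 × 1.024 × 1.023 × 1.013 × 1.027 × 1.0724 ≈ 1.27701.
Nominal growth factor: 1.17014. Real growth factor = 1.17014 / 1.27701 ≈ 0.91631.
Annualized: 0.91631^(1/7) − 1 ≈ -0.01241.

-1.241%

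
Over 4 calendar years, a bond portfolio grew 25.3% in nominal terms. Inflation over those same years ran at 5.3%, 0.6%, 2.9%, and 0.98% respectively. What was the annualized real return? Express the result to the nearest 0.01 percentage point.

Cumulative inflation factor: 1.053 × 1.006 × 1.029 × 1.0098 ≈ 1.10072.
Nominal growth factor: 1.25300. Real growth factor = 1.25300 / 1.10072 ≈ 1.13835.
Annualized: 1.13835^(1/4) − 1 ≈ 0.03292.

3.29%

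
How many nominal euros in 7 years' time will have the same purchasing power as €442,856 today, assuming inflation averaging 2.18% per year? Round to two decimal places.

Cumulative price-level factor: (1+2.18%)^7 ≈ 1.1629506571.
The nominal amount required is €442,856 scaled up by that factor.

€515,019.68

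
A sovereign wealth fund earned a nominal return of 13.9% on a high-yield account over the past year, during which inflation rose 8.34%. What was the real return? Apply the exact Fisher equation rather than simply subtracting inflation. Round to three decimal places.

Real return via the Fisher equation: (1 + 13.9%)/(1 + 8.34%) − 1 = 1.139/1.0834 − 1 ≈ 0.05132.

5.132%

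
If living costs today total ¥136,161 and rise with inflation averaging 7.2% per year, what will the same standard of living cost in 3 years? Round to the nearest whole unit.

Cumulative price-level factor: (1+7.2%)^3 = 1.231925248.
Multiplying ¥136,161 by the price-level factor gives the future nominal sum.

¥167,740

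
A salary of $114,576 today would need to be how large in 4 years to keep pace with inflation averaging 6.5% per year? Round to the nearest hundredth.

Cumulative price-level factor: (1+6.5%)^4 ≈ 1.2864663506.
The nominal amount required is $114,576 scaled up by that factor.

$147,398.17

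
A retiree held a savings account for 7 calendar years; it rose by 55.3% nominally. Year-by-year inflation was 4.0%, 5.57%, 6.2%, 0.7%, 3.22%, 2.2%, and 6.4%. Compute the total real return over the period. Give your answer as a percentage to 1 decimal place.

17.8%

Cumulative inflation factor: 1.040 × 1.0557 × 1.062 × 1.007 × 1.0322 × 1.022 × 1.064 ≈ 1.31791.
Nominal growth factor: 1.55300. Real growth factor = 1.55300 / 1.31791 ≈ 1.17839.
Total real return ≈ 17.8385%.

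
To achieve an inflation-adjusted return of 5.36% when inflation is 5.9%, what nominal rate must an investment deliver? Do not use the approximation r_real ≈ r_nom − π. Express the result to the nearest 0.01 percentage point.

By the Fisher equation, 1 + r_nom = (1 + 5.36%)(1 + 5.9%) = 1.0536 × 1.059 = 1.1157624.
So r_nom = 11.57624%.

11.58%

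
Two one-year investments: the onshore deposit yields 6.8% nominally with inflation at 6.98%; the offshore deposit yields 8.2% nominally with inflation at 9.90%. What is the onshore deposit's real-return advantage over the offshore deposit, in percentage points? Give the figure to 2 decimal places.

1.38

The onshore deposit real return: 1.068/1.0698 − 1 = -0.168%.
The offshore deposit real return: 1.082/1.0990 − 1 = -1.547%.
Difference: -0.168 − (-1.547) = 1.379 pp.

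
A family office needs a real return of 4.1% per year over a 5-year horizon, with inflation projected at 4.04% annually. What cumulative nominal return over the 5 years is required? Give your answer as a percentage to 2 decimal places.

49.02%

Required annual nominal rate: (1+4.1%)(1+4.04%) − 1 = 8.30564%.
Cumulative over 5 years: (1 + 0.0830564)^5 − 1 ≈ 0.49024.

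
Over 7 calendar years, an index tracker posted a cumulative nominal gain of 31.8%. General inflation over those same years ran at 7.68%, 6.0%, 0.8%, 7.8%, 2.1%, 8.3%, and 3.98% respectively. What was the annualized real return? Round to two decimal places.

Cumulative inflation factor: 1.0768 × 1.060 × 1.008 × 1.078 × 1.021 × 1.083 × 1.0398 ≈ 1.42602.
Nominal growth factor: 1.31800. Real growth factor = 1.31800 / 1.42602 ≈ 0.92425.
Annualized: 0.92425^(1/7) − 1 ≈ -0.01119.

-1.12%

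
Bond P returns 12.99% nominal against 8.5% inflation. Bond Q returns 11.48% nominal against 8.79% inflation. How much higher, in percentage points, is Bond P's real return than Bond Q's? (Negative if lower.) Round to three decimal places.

Bond P real return: 1.1299/1.085 − 1 = 4.1382%.
Bond Q real return: 1.1148/1.0879 − 1 = 2.4727%.
Difference: 4.1382 − 2.4727 = 1.6655 pp.

1.666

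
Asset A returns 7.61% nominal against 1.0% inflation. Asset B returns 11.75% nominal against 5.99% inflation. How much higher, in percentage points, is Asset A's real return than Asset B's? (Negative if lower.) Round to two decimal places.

Asset A real return: 1.0761/1.010 − 1 = 6.545%.
Asset B real return: 1.1175/1.0599 − 1 = 5.434%.
Difference: 6.545 − 5.434 = 1.111 pp.

1.11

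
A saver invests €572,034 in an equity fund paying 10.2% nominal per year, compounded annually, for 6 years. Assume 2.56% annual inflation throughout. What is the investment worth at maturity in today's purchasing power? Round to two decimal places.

Nominal value at maturity: €572,034 × (1 + 10.2%)^6 ≈ €1,024,498.70.
Price-level factor over 6 years: (1 + 2.56%)^6 ≈ 1.1637724530.
Dividing the nominal maturity value by the price-level factor gives the value in today's money.

€880,325.61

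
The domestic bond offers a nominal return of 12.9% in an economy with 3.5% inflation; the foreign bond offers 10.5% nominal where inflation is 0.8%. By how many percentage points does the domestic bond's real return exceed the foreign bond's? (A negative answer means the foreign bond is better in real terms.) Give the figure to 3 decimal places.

The domestic bond real return: 1.129/1.035 − 1 = 9.0821%.
The foreign bond real return: 1.105/1.008 − 1 = 9.6230%.
Difference: 9.0821 − 9.6230 = -0.5409 pp.

-0.541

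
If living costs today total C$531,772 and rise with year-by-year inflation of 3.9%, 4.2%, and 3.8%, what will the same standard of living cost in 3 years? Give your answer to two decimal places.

C$597,593.80

Cumulative price-level factor: 1.039 × 1.042 × 1.038 = 1.123778244.
The nominal amount required is C$531,772 scaled up by that factor.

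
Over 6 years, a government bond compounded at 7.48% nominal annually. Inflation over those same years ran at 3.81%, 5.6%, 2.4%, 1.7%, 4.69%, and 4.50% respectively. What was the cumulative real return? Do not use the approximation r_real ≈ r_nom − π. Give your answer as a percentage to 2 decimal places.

Cumulative inflation factor: 1.0381 × 1.056 × 1.024 × 1.017 × 1.0469 × 1.0450 ≈ 1.24895.
Nominal growth factor: 1.54158. Real growth factor = 1.54158 / 1.24895 ≈ 1.23430.
Total real return ≈ 23.4299%.

23.43%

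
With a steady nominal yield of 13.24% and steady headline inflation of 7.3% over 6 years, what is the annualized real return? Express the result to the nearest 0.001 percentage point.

5.536%

With constant rates the annual real return is the same each year: (1+13.24%)/(1+7.3%) − 1 = 0.05536.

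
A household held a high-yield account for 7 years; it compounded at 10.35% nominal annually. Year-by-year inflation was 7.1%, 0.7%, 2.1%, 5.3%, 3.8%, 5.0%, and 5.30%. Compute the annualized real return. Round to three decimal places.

5.936%

Cumulative inflation factor: 1.071 × 1.007 × 1.021 × 1.053 × 1.038 × 1.050 × 1.0530 ≈ 1.33072.
Nominal growth factor: 1.99254. Real growth factor = 1.99254 / 1.33072 ≈ 1.49733.
Annualized: 1.49733^(1/7) − 1 ≈ 0.05936.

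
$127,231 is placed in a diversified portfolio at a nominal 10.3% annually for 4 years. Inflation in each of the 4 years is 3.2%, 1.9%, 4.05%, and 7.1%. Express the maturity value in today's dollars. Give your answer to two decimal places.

$160,697.66

Nominal value at maturity: $127,231 × (1 + 10.3%)^4 ≈ $188,319.37.
Price-level factor over 4 years: 1.032 × 1.019 × 1.0405 × 1.071 ≈ 1.1718861908.
The maturity value deflated by that factor is the answer in today's purchasing power.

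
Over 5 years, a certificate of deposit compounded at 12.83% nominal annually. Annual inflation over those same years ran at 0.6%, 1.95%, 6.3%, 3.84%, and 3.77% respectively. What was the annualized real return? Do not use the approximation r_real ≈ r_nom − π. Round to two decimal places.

Cumulative inflation factor: 1.006 × 1.0195 × 1.063 × 1.0384 × 1.0377 ≈ 1.17478.
Nominal growth factor: 1.82862. Real growth factor = 1.82862 / 1.17478 ≈ 1.55657.
Annualized: 1.55657^(1/5) − 1 ≈ 0.09253.

9.25%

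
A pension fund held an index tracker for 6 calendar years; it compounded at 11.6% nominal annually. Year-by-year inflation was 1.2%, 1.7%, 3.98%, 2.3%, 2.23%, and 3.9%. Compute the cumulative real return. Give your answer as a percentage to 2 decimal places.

Cumulative inflation factor: 1.012 × 1.017 × 1.0398 × 1.023 × 1.0223 × 1.039 ≈ 1.16284.
Nominal growth factor: 1.93190. Real growth factor = 1.93190 / 1.16284 ≈ 1.66136.
Total real return ≈ 66.1362%.

66.14%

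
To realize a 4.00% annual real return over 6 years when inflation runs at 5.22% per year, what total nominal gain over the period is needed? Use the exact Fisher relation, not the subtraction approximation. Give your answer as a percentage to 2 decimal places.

Required annual nominal rate: (1+4.00%)(1+5.22%) − 1 = 9.4288%.
Cumulative over 6 years: (1 + 0.094288)^6 − 1 ≈ 0.71708.

71.71%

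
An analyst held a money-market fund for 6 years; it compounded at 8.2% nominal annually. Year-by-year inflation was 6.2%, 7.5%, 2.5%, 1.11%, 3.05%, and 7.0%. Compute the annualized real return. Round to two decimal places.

Cumulative inflation factor: 1.062 × 1.075 × 1.025 × 1.0111 × 1.0305 × 1.070 ≈ 1.30462.
Nominal growth factor: 1.60459. Real growth factor = 1.60459 / 1.30462 ≈ 1.22993.
Annualized: 1.22993^(1/6) − 1 ≈ 0.03509.

3.51%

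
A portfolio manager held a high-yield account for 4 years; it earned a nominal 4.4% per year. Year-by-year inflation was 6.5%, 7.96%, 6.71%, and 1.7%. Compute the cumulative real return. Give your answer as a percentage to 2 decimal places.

Cumulative inflation factor: 1.065 × 1.0796 × 1.0671 × 1.017 ≈ 1.24778.
Nominal growth factor: 1.18796. Real growth factor = 1.18796 / 1.24778 ≈ 0.95206.
Total real return ≈ -4.7942%.

-4.79%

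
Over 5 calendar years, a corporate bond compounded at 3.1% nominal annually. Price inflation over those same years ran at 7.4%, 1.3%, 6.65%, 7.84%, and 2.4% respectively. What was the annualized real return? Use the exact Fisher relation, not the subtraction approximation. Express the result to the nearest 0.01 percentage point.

-1.89%

Cumulative inflation factor: 1.074 × 1.013 × 1.0665 × 1.0784 × 1.024 ≈ 1.28131.
Nominal growth factor: 1.16491. Real growth factor = 1.16491 / 1.28131 ≈ 0.90916.
Annualized: 0.90916^(1/5) − 1 ≈ -0.01887.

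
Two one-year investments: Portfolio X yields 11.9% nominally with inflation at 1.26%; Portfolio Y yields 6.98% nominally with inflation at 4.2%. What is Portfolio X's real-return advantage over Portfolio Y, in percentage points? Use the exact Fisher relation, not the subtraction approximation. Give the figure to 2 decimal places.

Portfolio X real return: 1.119/1.0126 − 1 = 10.508%.
Portfolio Y real return: 1.0698/1.042 − 1 = 2.668%.
Difference: 10.508 − 2.668 = 7.840 pp.

7.84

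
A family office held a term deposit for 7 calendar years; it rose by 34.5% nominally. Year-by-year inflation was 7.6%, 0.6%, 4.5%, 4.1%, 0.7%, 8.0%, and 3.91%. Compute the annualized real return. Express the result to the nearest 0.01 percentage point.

Cumulative inflation factor: 1.076 × 1.006 × 1.045 × 1.041 × 1.007 × 1.080 × 1.0391 ≈ 1.33072.
Nominal growth factor: 1.34500. Real growth factor = 1.34500 / 1.33072 ≈ 1.01073.
Annualized: 1.01073^(1/7) − 1 ≈ 0.00153.

0.15%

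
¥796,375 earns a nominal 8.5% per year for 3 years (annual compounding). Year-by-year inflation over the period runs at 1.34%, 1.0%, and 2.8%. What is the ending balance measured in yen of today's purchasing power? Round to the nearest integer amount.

Nominal value at maturity: ¥796,375 × (1 + 8.5%)^3 ≈ ¥1,017,201.
Price-level factor over 3 years: 1.0134 × 1.010 × 1.028 = 1.052192952.
Dividing the nominal maturity value by the price-level factor gives the value in today's money.

¥966,744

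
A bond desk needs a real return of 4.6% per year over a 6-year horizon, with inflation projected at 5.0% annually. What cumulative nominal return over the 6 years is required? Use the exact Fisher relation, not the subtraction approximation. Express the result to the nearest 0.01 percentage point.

Required annual nominal rate: (1+4.6%)(1+5.0%) − 1 = 9.83%.
Cumulative over 6 years: (1 + 0.0983)^6 − 1 ≈ 0.75520.

75.52%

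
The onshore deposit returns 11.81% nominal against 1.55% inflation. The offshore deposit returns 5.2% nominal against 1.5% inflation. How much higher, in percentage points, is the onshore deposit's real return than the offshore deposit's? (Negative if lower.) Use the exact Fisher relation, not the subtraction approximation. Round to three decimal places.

The onshore deposit real return: 1.1181/1.0155 − 1 = 10.1034%.
The offshore deposit real return: 1.052/1.015 − 1 = 3.6453%.
Difference: 10.1034 − 3.6453 = 6.4581 pp.

6.458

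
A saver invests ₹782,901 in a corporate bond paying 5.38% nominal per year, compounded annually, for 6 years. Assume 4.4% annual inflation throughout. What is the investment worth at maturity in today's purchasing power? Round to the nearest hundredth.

₹828,043.25

Nominal value at maturity: ₹782,901 × (1 + 5.38%)^6 ≈ ₹1,072,151.14.
Price-level factor over 6 years: (1 + 4.4%)^6 ≈ 1.2948008982.
The maturity value deflated by that factor is the answer in today's purchasing power.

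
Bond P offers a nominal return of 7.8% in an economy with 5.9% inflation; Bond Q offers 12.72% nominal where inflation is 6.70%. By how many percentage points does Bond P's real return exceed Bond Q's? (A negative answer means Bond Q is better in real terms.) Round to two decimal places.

Bond P real return: 1.078/1.059 − 1 = 1.794%.
Bond Q real return: 1.1272/1.0670 − 1 = 5.642%.
Difference: 1.794 − 5.642 = -3.848 pp.

-3.85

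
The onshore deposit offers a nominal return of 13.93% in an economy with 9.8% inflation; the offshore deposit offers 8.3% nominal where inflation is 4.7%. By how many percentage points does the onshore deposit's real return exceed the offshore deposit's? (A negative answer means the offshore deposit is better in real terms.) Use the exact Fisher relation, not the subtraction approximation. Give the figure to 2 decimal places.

The onshore deposit real return: 1.1393/1.098 − 1 = 3.761%.
The offshore deposit real return: 1.083/1.047 − 1 = 3.438%.
Difference: 3.761 − 3.438 = 0.323 pp.

0.32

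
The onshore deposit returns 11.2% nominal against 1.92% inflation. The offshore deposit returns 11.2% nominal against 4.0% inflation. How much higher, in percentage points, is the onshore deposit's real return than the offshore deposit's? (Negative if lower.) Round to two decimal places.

2.18

The onshore deposit real return: 1.112/1.0192 − 1 = 9.105%.
The offshore deposit real return: 1.112/1.040 − 1 = 6.923%.
Difference: 9.105 − 6.923 = 2.182 pp.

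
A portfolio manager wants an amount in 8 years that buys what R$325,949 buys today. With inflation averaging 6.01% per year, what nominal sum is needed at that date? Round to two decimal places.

Cumulative price-level factor: (1+6.01%)^8 ≈ 1.5950513760.
Multiplying R$325,949 by the price-level factor gives the future nominal sum.

R$519,905.40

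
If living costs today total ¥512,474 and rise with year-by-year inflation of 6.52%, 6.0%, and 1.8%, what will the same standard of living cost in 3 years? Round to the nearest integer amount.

¥589,056

Cumulative price-level factor: 1.0652 × 1.060 × 1.018 = 1.149436016.
The nominal amount required is ¥512,474 scaled up by that factor.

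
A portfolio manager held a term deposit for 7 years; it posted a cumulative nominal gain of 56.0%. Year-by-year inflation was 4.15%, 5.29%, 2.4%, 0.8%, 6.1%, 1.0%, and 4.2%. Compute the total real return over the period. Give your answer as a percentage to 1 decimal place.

Cumulative inflation factor: 1.0415 × 1.0529 × 1.024 × 1.008 × 1.061 × 1.010 × 1.042 ≈ 1.26390.
Nominal growth factor: 1.56000. Real growth factor = 1.56000 / 1.26390 ≈ 1.23428.
Total real return ≈ 23.4279%.

23.4%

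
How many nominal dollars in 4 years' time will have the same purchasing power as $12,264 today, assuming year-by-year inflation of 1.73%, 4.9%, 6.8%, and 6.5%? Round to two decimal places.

Cumulative price-level factor: 1.0173 × 1.049 × 1.068 × 1.065 ≈ 1.2137951369.
Multiplying $12,264 by the price-level factor gives the future nominal sum.

$14,885.98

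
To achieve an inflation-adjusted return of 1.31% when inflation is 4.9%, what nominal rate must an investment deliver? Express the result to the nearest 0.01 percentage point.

6.27%

By the Fisher equation, 1 + r_nom = (1 + 1.31%)(1 + 4.9%) = 1.0131 × 1.049 = 1.0627419.
So r_nom = 6.27419%.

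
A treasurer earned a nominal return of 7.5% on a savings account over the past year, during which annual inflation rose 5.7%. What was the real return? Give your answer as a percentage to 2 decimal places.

1.70%

Real return via the Fisher equation: (1 + 7.5%)/(1 + 5.7%) − 1 = 1.075/1.057 − 1 ≈ 0.01703.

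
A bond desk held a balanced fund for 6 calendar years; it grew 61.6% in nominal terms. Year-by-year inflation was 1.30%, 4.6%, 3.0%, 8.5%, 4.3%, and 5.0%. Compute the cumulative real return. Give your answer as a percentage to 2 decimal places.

Cumulative inflation factor: 1.0130 × 1.046 × 1.030 × 1.085 × 1.043 × 1.050 ≈ 1.29683.
Nominal growth factor: 1.61600. Real growth factor = 1.61600 / 1.29683 ≈ 1.24612.
Total real return ≈ 24.6119%.

24.61%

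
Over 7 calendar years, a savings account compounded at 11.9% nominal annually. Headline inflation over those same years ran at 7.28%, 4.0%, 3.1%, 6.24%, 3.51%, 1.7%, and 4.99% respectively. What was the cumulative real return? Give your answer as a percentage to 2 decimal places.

Cumulative inflation factor: 1.0728 × 1.040 × 1.031 × 1.0624 × 1.0351 × 1.017 × 1.0499 ≈ 1.35067.
Nominal growth factor: 2.19690. Real growth factor = 2.19690 / 1.35067 ≈ 1.62652.
Total real return ≈ 62.6524%.

62.65%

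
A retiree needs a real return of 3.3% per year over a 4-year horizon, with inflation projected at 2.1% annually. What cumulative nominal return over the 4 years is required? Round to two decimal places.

Required annual nominal rate: (1+3.3%)(1+2.1%) − 1 = 5.4693%.
Cumulative over 4 years: (1 + 0.054693)^4 − 1 ≈ 0.23738.

23.74%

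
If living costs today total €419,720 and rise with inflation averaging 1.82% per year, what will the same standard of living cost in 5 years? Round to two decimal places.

€459,330.33

Cumulative price-level factor: (1+1.82%)^5 ≈ 1.0943732363.
Multiplying €419,720 by the price-level factor gives the future nominal sum.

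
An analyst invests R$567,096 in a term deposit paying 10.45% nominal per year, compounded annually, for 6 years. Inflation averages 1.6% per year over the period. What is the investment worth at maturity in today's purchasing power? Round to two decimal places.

Nominal value at maturity: R$567,096 × (1 + 10.45%)^6 ≈ R$1,029,558.21.
Price-level factor over 6 years: (1 + 1.6%)^6 ≈ 1.0999229093.
Dividing the nominal maturity value by the price-level factor gives the value in today's money.

R$936,027.61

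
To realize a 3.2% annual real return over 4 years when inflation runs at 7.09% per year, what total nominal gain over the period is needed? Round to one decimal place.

49.2%

Required annual nominal rate: (1+3.2%)(1+7.09%) − 1 = 10.51688%.
Cumulative over 4 years: (1 + 0.1051688)^4 − 1 ≈ 0.49181.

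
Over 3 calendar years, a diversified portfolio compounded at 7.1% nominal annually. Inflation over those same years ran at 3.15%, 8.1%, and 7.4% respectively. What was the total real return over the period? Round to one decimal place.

2.6%

Cumulative inflation factor: 1.0315 × 1.081 × 1.074 ≈ 1.19757.
Nominal growth factor: 1.22848. Real growth factor = 1.22848 / 1.19757 ≈ 1.02582.
Total real return ≈ 2.5815%.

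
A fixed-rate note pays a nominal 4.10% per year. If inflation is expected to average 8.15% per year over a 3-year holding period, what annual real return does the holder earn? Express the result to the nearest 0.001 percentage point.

-3.745%

With constant rates the annual real return is the same each year: (1+4.10%)/(1+8.15%) − 1 = -0.03745.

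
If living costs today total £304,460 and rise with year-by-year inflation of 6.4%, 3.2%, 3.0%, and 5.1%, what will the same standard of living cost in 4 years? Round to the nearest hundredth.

Cumulative price-level factor: 1.064 × 1.032 × 1.030 × 1.051 ≈ 1.1886699014.
The nominal amount required is £304,460 scaled up by that factor.

£361,902.44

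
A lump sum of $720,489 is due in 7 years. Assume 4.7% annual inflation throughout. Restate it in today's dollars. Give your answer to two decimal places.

Price-level factor over 7 years: (1 + 4.7%)^7 ≈ 1.3791984860.
Purchasing power today: $720,489 divided by that factor.

$522,396.89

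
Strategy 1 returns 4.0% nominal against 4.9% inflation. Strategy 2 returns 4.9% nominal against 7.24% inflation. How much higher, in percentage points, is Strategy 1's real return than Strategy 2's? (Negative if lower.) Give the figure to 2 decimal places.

1.32

Strategy 1 real return: 1.040/1.049 − 1 = -0.858%.
Strategy 2 real return: 1.049/1.0724 − 1 = -2.182%.
Difference: -0.858 − (-2.182) = 1.324 pp.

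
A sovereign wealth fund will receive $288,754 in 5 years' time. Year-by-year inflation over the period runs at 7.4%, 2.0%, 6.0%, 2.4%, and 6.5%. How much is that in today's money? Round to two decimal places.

Price-level factor over 5 years: 1.074 × 1.020 × 1.060 × 1.024 × 1.065 ≈ 1.2663678689.
Purchasing power today: $288,754 divided by that factor.

$228,017.47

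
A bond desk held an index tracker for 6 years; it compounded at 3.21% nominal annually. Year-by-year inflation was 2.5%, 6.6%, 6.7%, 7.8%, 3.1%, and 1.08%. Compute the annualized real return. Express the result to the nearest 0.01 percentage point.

Cumulative inflation factor: 1.025 × 1.066 × 1.067 × 1.078 × 1.031 × 1.0108 ≈ 1.30975.
Nominal growth factor: 1.20873. Real growth factor = 1.20873 / 1.30975 ≈ 0.92287.
Annualized: 0.92287^(1/6) − 1 ≈ -0.01329.

-1.33%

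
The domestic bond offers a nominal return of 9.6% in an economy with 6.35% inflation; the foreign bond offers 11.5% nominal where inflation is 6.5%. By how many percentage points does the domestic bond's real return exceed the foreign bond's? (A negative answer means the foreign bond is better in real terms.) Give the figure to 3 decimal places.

-1.639

The domestic bond real return: 1.096/1.0635 − 1 = 3.0559%.
The foreign bond real return: 1.115/1.065 − 1 = 4.6948%.
Difference: 3.0559 − 4.6948 = -1.6389 pp.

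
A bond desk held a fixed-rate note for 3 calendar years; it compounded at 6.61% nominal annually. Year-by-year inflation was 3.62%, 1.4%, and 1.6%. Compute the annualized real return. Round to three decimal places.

Cumulative inflation factor: 1.0362 × 1.014 × 1.016 ≈ 1.06752.
Nominal growth factor: 1.21170. Real growth factor = 1.21170 / 1.06752 ≈ 1.13506.
Annualized: 1.13506^(1/3) − 1 ≈ 0.04313.

4.313%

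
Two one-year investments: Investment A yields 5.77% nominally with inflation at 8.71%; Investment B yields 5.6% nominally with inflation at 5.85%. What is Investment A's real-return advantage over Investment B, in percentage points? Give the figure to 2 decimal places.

-2.47

Investment A real return: 1.0577/1.0871 − 1 = -2.704%.
Investment B real return: 1.056/1.0585 − 1 = -0.236%.
Difference: -2.704 − (-0.236) = -2.468 pp.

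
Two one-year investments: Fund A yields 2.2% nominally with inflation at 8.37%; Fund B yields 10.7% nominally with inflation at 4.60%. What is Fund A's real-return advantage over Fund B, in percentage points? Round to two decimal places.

Fund A real return: 1.022/1.0837 − 1 = -5.693%.
Fund B real return: 1.107/1.0460 − 1 = 5.832%.
Difference: -5.693 − 5.832 = -11.525 pp.

-11.53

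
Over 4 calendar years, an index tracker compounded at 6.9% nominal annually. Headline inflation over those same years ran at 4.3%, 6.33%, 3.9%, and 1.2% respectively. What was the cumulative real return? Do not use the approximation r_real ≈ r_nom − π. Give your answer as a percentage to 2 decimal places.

Cumulative inflation factor: 1.043 × 1.0633 × 1.039 × 1.012 ≈ 1.16610.
Nominal growth factor: 1.30590. Real growth factor = 1.30590 / 1.16610 ≈ 1.11989.
Total real return ≈ 11.9888%.

11.99%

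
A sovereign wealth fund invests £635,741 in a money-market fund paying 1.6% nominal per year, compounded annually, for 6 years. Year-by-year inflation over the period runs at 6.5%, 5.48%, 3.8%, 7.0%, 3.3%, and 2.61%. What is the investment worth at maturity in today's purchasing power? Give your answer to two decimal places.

£528,751.48

Nominal value at maturity: £635,741 × (1 + 1.6%)^6 ≈ £699,266.09.
Price-level factor over 6 years: 1.065 × 1.0548 × 1.038 × 1.070 × 1.033 × 1.0261 ≈ 1.3224853483.
Dividing the nominal maturity value by the price-level factor gives the value in today's money.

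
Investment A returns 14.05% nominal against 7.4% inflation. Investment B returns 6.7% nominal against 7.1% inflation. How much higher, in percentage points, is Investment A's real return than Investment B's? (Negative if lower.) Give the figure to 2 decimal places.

Investment A real return: 1.1405/1.074 − 1 = 6.192%.
Investment B real return: 1.067/1.071 − 1 = -0.373%.
Difference: 6.192 − (-0.373) = 6.565 pp.

6.57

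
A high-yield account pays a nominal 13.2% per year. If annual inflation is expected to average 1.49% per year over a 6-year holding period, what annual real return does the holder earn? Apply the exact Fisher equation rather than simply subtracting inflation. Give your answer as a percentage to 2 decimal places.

With constant rates the annual real return is the same each year: (1+13.2%)/(1+1.49%) − 1 = 0.11538.

11.54%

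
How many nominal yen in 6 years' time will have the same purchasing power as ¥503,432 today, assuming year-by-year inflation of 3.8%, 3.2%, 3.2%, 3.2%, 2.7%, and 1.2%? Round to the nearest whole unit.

¥596,937

Cumulative price-level factor: 1.038 × 1.032 × 1.032 × 1.032 × 1.027 × 1.012 ≈ 1.1857343505.
Multiplying ¥503,432 by the price-level factor gives the future nominal sum.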